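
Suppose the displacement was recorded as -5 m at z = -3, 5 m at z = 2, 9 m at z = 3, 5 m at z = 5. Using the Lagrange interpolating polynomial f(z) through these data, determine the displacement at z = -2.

-61/6

Evaluate each Lagrange basis at z = -2:
L_0(-2) = (-4)·(-5)·(-7)/[(-5)·(-6)·(-8)] = 7/12
L_1(-2) = (1)·(-5)·(-7)/[(5)·(-1)·(-3)] = 7/3
L_2(-2) = (1)·(-4)·(-7)/[(6)·(1)·(-2)] = -7/3
L_3(-2) = (1)·(-4)·(-5)/[(8)·(3)·(2)] = 5/12
Sum: (-5)·(7/12) + 5·(7/3) + 9·(-7/3) + 5·(5/12) = -61/6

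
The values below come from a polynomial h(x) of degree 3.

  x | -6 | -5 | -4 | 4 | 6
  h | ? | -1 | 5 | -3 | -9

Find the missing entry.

-317/33

The 4 known values determine h uniquely (degree ≤ 3).
L_0(-6) = (-2)·(-10)·(-12)/[(-1)·(-9)·(-11)] = 80/33
L_1(-6) = (-1)·(-10)·(-12)/[(1)·(-8)·(-10)] = -3/2
L_2(-6) = (-1)·(-2)·(-12)/[(9)·(8)·(-2)] = 1/6
L_3(-6) = (-1)·(-2)·(-10)/[(11)·(10)·(2)] = -1/11
Sum: (-1)·(80/33) + 5·(-3/2) + (-3)·(1/6) + (-9)·(-1/11) = -317/33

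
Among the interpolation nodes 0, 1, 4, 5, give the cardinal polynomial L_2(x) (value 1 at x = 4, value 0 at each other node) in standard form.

L_2(x) = -(1/12)x^3 + (1/2)x^2 - (5/12)x

L_2(x) = x(x - 1)(x - 5) / [(4)·(3)·(-1)]
       = (x^3 - 6x^2 + 5x) / (-12)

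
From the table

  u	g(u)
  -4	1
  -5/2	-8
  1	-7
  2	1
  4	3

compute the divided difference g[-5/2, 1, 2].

12/7

g[-5/2,1] = (-7 - (-8)) / (1 - (-5/2)) = 2/7
g[1,2] = (1 - (-7)) / (2 - 1) = 8
g[-5/2,1,2] = (8 - 2/7) / (2 - (-5/2)) = 12/7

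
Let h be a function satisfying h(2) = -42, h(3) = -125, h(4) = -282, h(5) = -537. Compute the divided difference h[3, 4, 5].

h[3,4] = (-282 - (-125)) / (4 - 3) = -157
h[4,5] = (-537 - (-282)) / (5 - 4) = -255
h[3,4,5] = (-255 - (-157)) / (5 - 3) = -49

-49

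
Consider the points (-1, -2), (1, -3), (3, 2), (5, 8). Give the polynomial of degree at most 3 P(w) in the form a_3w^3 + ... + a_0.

L_0(w) = (w - 1)(w - 3)(w - 5) / [-48] = -(1/48)w^3 + (3/16)w^2 - (23/48)w + 5/16
L_1(w) = (w + 1)(w - 3)(w - 5) / [16] = (1/16)w^3 - (7/16)w^2 + (7/16)w + 15/16
L_2(w) = (w + 1)(w - 1)(w - 5) / [-16] = -(1/16)w^3 + (5/16)w^2 + (1/16)w - 5/16
L_3(w) = (w + 1)(w - 1)(w - 3) / [48] = (1/48)w^3 - (1/16)w^2 - (1/48)w + 1/16
P(w) = (-2)·L_0 + (-3)·L_1 + 2·L_2 + 8·L_3
  (-2)·L_0(w) = (1/24)w^3 - (3/8)w^2 + (23/24)w - 5/8
  (-3)·L_1(w) = -(3/16)w^3 + (21/16)w^2 - (21/16)w - 45/16
  2·L_2(w) = -(1/8)w^3 + (5/8)w^2 + (1/8)w - 5/8
  8·L_3(w) = (1/6)w^3 - (1/2)w^2 - (1/6)w + 1/2
Adding term by term: -(5/48)w^3 + (17/16)w^2 - (19/48)w - 57/16

P(w) = -(5/48)w^3 + (17/16)w^2 - (19/48)w - 57/16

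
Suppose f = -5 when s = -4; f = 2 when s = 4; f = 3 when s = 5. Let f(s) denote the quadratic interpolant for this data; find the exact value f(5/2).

53/96

Using Newton's divided-difference form:
f[-4,4] = (2 - (-5)) / (4 - (-4)) = 7/8
f[4,5] = (3 - 2) / (5 - 4) = 1
f[-4,4,5] = (1 - 7/8) / (5 - (-4)) = 1/72
f(5/2) = -5 + (7/8)·(13/2) + (1/72)·(13/2)·(-3/2) = 53/96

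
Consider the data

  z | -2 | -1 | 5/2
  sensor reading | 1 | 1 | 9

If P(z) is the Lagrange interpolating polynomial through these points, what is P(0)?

127/63

L_0(0) = (1)·(-5/2)/[(-1)·(-9/2)] = -5/9
L_1(0) = (2)·(-5/2)/[(1)·(-7/2)] = 10/7
L_2(0) = (2)·(1)/[(9/2)·(7/2)] = 8/63
Sum: 1·(-5/9) + 1·(10/7) + 9·(8/63) = 127/63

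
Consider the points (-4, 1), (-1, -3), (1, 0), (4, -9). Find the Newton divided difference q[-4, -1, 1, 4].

-11/60

q[-4,-1] = (-3 - 1) / (-1 - (-4)) = -4/3
q[-1,1] = (0 - (-3)) / (1 - (-1)) = 3/2
q[1,4] = (-9 - 0) / (4 - 1) = -3
q[-4,-1,1] = (3/2 - (-4/3)) / (1 - (-4)) = 17/30
q[-1,1,4] = (-3 - 3/2) / (4 - (-1)) = -9/10
q[-4,-1,1,4] = (-9/10 - 17/30) / (4 - (-4)) = -11/60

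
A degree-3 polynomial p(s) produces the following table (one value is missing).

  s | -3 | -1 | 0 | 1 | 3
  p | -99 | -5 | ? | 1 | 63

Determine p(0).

0

The 4 known values determine p uniquely (degree ≤ 3).
Evaluate each Lagrange basis at s = 0:
L_0(0) = (1)·(-1)·(-3)/[(-2)·(-4)·(-6)] = -1/16
L_1(0) = (3)·(-1)·(-3)/[(2)·(-2)·(-4)] = 9/16
L_2(0) = (3)·(1)·(-3)/[(4)·(2)·(-2)] = 9/16
L_3(0) = (3)·(1)·(-1)/[(6)·(4)·(2)] = -1/16
Sum: (-99)·(-1/16) + (-5)·(9/16) + 1·(9/16) + 63·(-1/16) = 0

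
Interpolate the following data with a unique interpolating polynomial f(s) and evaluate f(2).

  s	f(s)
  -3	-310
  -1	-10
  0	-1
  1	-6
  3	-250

-55

Evaluate each Lagrange basis at s = 2:
L_0(2) = (3)·(2)·(1)·(-1)/[(-2)·(-3)·(-4)·(-6)] = -1/24
L_1(2) = (5)·(2)·(1)·(-1)/[(2)·(-1)·(-2)·(-4)] = 5/8
L_2(2) = (5)·(3)·(1)·(-1)/[(3)·(1)·(-1)·(-3)] = -5/3
L_3(2) = (5)·(3)·(2)·(-1)/[(4)·(2)·(1)·(-2)] = 15/8
L_4(2) = (5)·(3)·(2)·(1)/[(6)·(4)·(3)·(2)] = 5/24
Sum: (-310)·(-1/24) + (-10)·(5/8) + (-1)·(-5/3) + (-6)·(15/8) + (-250)·(5/24) = -55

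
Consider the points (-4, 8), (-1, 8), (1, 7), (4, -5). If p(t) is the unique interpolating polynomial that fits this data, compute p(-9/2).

547/64

L_0(-9/2) = (-7/2)·(-11/2)·(-17/2)/[(-3)·(-5)·(-8)] = 1309/960
L_1(-9/2) = (-1/2)·(-11/2)·(-17/2)/[(3)·(-2)·(-5)] = -187/240
L_2(-9/2) = (-1/2)·(-7/2)·(-17/2)/[(5)·(2)·(-3)] = 119/240
L_3(-9/2) = (-1/2)·(-7/2)·(-11/2)/[(8)·(5)·(3)] = -77/960
Sum: 8·(1309/960) + 8·(-187/240) + 7·(119/240) + (-5)·(-77/960) = 547/64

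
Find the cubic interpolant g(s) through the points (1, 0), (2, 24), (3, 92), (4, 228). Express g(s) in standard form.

g(s) = 4s^3 - 2s^2 + 2s - 4

Build the Lagrange basis polynomials:
L_0(s) = (s - 2)(s - 3)(s - 4) / [-6] = -(1/6)s^3 + (3/2)s^2 - (13/3)s + 4
L_1(s) = (s - 1)(s - 3)(s - 4) / [2] = (1/2)s^3 - 4s^2 + (19/2)s - 6
L_2(s) = (s - 1)(s - 2)(s - 4) / [-2] = -(1/2)s^3 + (7/2)s^2 - 7s + 4
L_3(s) = (s - 1)(s - 2)(s - 3) / [6] = (1/6)s^3 - s^2 + (11/6)s - 1
g(s) = 0·L_0 + 24·L_1 + 92·L_2 + 228·L_3
  0·L_0(s) = 0
  24·L_1(s) = 12s^3 - 96s^2 + 228s - 144
  92·L_2(s) = -46s^3 + 322s^2 - 644s + 368
  228·L_3(s) = 38s^3 - 228s^2 + 418s - 228
Adding term by term: 4s^3 - 2s^2 + 2s - 4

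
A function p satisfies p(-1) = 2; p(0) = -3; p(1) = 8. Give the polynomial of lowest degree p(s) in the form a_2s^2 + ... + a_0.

p(s) = 8s^2 + 3s - 3

Build the Lagrange basis polynomials:
L_0(s) = s(s - 1) / [2] = (1/2)s^2 - (1/2)s
L_1(s) = (s + 1)(s - 1) / [-1] = -s^2 + 1
L_2(s) = (s + 1)s / [2] = (1/2)s^2 + (1/2)s
p(s) = 2·L_0 + (-3)·L_1 + 8·L_2
  2·L_0(s) = s^2 - s
  (-3)·L_1(s) = 3s^2 - 3
  8·L_2(s) = 4s^2 + 4s
Adding term by term: 8s^2 + 3s - 3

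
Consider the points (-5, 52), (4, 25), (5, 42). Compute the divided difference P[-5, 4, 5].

P[-5,4] = (25 - 52) / (4 - (-5)) = -3
P[4,5] = (42 - 25) / (5 - 4) = 17
P[-5,4,5] = (17 - (-3)) / (5 - (-5)) = 2

2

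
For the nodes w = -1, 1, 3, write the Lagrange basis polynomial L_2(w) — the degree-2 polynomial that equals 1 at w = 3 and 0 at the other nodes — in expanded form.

L_2(w) = (w + 1)(w - 1) / [(4)·(2)]
       = (w^2 - 1) / (8)

L_2(w) = (1/8)w^2 - 1/8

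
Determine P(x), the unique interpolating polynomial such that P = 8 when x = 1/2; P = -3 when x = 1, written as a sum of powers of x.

P(x) = -22x + 19

Build the Lagrange basis polynomials:
L_0(x) = (x - 1) / [-1/2] = -2x + 2
L_1(x) = (x - 1/2) / [1/2] = 2x - 1
P(x) = 8·L_0 + (-3)·L_1
  8·L_0(x) = -16x + 16
  (-3)·L_1(x) = -6x + 3
Adding term by term: -22x + 19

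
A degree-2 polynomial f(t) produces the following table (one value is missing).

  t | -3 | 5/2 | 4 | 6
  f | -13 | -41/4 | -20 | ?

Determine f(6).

-40

The 3 known values determine f uniquely (degree ≤ 2).
Evaluate each Lagrange basis at t = 6:
L_0(6) = (7/2)·(2)/[(-11/2)·(-7)] = 2/11
L_1(6) = (9)·(2)/[(11/2)·(-3/2)] = -24/11
L_2(6) = (9)·(7/2)/[(7)·(3/2)] = 3
Sum: (-13)·(2/11) + (-41/4)·(-24/11) + (-20)·(3) = -40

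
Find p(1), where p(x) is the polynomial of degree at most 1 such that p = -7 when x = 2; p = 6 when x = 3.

L_0(1) = (-2)/[(-1)] = 2
L_1(1) = (-1)/[(1)] = -1
Sum: (-7)·(2) + 6·(-1) = -20

-20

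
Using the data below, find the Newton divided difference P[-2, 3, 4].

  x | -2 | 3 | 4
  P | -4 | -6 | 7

67/30

P[-2,3] = (-6 - (-4)) / (3 - (-2)) = -2/5
P[3,4] = (7 - (-6)) / (4 - 3) = 13
P[-2,3,4] = (13 - (-2/5)) / (4 - (-2)) = 67/30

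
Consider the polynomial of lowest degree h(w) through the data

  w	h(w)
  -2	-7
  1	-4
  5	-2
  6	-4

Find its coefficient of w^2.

1/7

Build the Lagrange basis polynomials:
L_0(w) = (w - 1)(w - 5)(w - 6) / [-168] = -(1/168)w^3 + (1/14)w^2 - (41/168)w + 5/28
L_1(w) = (w + 2)(w - 5)(w - 6) / [60] = (1/60)w^3 - (3/20)w^2 + (2/15)w + 1
L_2(w) = (w + 2)(w - 1)(w - 6) / [-28] = -(1/28)w^3 + (5/28)w^2 + (2/7)w - 3/7
L_3(w) = (w + 2)(w - 1)(w - 5) / [40] = (1/40)w^3 - (1/10)w^2 - (7/40)w + 1/4
h(w) = (-7)·L_0 + (-4)·L_1 + (-2)·L_2 + (-4)·L_3
Only the coefficient of w^2 is needed; take it from each L_i and combine:
(-7)·(1/14) + (-4)·(-3/20) + (-2)·(5/28) + (-4)·(-1/10) = 1/7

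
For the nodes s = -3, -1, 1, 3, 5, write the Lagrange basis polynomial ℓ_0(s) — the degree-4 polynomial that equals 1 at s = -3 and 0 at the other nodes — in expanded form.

ℓ_0(s) = (1/384)s^4 - (1/48)s^3 + (7/192)s^2 + (1/48)s - 5/128

ℓ_0(s) = (s + 1)(s - 1)(s - 3)(s - 5) / [(-2)·(-4)·(-6)·(-8)]
       = (s^4 - 8s^3 + 14s^2 + 8s - 15) / (384)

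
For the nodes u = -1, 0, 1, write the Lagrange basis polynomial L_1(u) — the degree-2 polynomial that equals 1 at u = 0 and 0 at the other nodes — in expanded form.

L_1(u) = (u + 1)(u - 1) / [(1)·(-1)]
       = (u^2 - 1) / (-1)

L_1(u) = -u^2 + 1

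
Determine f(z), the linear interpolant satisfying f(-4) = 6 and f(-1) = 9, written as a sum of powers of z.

L_0(z) = (z + 1) / [-3] = -(1/3)z - 1/3
L_1(z) = (z + 4) / [3] = (1/3)z + 4/3
f(z) = 6·L_0 + 9·L_1
  6·L_0(z) = -2z - 2
  9·L_1(z) = 3z + 12
Adding term by term: z + 10

f(z) = z + 10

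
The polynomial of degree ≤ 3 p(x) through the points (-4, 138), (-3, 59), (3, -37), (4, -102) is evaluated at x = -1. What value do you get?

3

Evaluate each Lagrange basis at x = -1:
L_0(-1) = (2)·(-4)·(-5)/[(-1)·(-7)·(-8)] = -5/7
L_1(-1) = (3)·(-4)·(-5)/[(1)·(-6)·(-7)] = 10/7
L_2(-1) = (3)·(2)·(-5)/[(7)·(6)·(-1)] = 5/7
L_3(-1) = (3)·(2)·(-4)/[(8)·(7)·(1)] = -3/7
Sum: 138·(-5/7) + 59·(10/7) + (-37)·(5/7) + (-102)·(-3/7) = 3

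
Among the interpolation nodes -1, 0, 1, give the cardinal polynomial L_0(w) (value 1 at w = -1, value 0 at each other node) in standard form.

L_0(w) = (1/2)w^2 - (1/2)w

L_0(w) = w(w - 1) / [(-1)·(-2)]
       = (w^2 - w) / (2)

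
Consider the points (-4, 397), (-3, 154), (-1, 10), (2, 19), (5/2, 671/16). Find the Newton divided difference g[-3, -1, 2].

g[-3,-1] = (10 - 154) / (-1 - (-3)) = -72
g[-1,2] = (19 - 10) / (2 - (-1)) = 3
g[-3,-1,2] = (3 - (-72)) / (2 - (-3)) = 15

15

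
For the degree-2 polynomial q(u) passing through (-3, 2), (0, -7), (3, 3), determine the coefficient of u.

Build the Lagrange basis polynomials:
L_0(u) = u(u - 3) / [18] = (1/18)u^2 - (1/6)u
L_1(u) = (u + 3)(u - 3) / [-9] = -(1/9)u^2 + 1
L_2(u) = (u + 3)u / [18] = (1/18)u^2 + (1/6)u
q(u) = 2·L_0 + (-7)·L_1 + 3·L_2
Only the coefficient of u is needed; take it from each L_i and combine:
2·(-1/6) + (-7)·(0) + 3·(1/6) = 1/6

1/6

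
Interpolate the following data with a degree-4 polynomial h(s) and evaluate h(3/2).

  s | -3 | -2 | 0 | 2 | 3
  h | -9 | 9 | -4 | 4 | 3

39/128

Evaluate each Lagrange basis at s = 3/2:
L_0(3/2) = (7/2)·(3/2)·(-1/2)·(-3/2)/[(-1)·(-3)·(-5)·(-6)] = 7/160
L_1(3/2) = (9/2)·(3/2)·(-1/2)·(-3/2)/[(1)·(-2)·(-4)·(-5)] = -81/640
L_2(3/2) = (9/2)·(7/2)·(-1/2)·(-3/2)/[(3)·(2)·(-2)·(-3)] = 21/64
L_3(3/2) = (9/2)·(7/2)·(3/2)·(-3/2)/[(5)·(4)·(2)·(-1)] = 567/640
L_4(3/2) = (9/2)·(7/2)·(3/2)·(-1/2)/[(6)·(5)·(3)·(1)] = -21/160
Sum: (-9)·(7/160) + 9·(-81/640) + (-4)·(21/64) + 4·(567/640) + 3·(-21/160) = 39/128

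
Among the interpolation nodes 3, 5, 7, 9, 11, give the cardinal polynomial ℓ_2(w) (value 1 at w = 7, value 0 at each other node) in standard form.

ℓ_2(w) = (1/64)w^4 - (7/16)w^3 + (137/32)w^2 - (273/16)w + 1485/64

ℓ_2(w) = (w - 3)(w - 5)(w - 9)(w - 11) / [(4)·(2)·(-2)·(-4)]
       = (w^4 - 28w^3 + 274w^2 - 1092w + 1485) / (64)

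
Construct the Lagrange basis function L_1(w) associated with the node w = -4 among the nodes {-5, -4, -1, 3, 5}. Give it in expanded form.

L_1(w) = -(1/189)w^4 + (2/189)w^3 + (4/27)w^2 - (50/189)w - 25/63

L_1(w) = (w + 5)(w + 1)(w - 3)(w - 5) / [(1)·(-3)·(-7)·(-9)]
       = (w^4 - 2w^3 - 28w^2 + 50w + 75) / (-189)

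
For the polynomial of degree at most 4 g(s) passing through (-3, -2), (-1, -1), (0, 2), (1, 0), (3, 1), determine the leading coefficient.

L_0(s) = (s + 1)s(s - 1)(s - 3) / [144] = (1/144)s^4 - (1/48)s^3 - (1/144)s^2 + (1/48)s
L_1(s) = (s + 3)s(s - 1)(s - 3) / [-16] = -(1/16)s^4 + (1/16)s^3 + (9/16)s^2 - (9/16)s
L_2(s) = (s + 3)(s + 1)(s - 1)(s - 3) / [9] = (1/9)s^4 - (10/9)s^2 + 1
L_3(s) = (s + 3)(s + 1)s(s - 3) / [-16] = -(1/16)s^4 - (1/16)s^3 + (9/16)s^2 + (9/16)s
L_4(s) = (s + 3)(s + 1)s(s - 1) / [144] = (1/144)s^4 + (1/48)s^3 - (1/144)s^2 - (1/48)s
g(s) = (-2)·L_0 + (-1)·L_1 + 2·L_2 + 0·L_3 + 1·L_4
Only the coefficient of s^4 is needed; take it from each L_i and combine:
(-2)·(1/144) + (-1)·(-1/16) + 2·(1/9) + 0·(-1/16) + 1·(1/144) = 5/18

5/18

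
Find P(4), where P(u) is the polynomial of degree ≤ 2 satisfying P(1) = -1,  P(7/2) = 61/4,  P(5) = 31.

Evaluate each Lagrange basis at u = 4:
L_0(4) = (1/2)·(-1)/[(-5/2)·(-4)] = -1/20
L_1(4) = (3)·(-1)/[(5/2)·(-3/2)] = 4/5
L_2(4) = (3)·(1/2)/[(4)·(3/2)] = 1/4
Sum: (-1)·(-1/20) + 61/4·(4/5) + 31·(1/4) = 20

20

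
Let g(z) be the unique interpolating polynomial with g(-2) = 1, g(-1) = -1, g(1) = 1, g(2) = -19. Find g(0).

Evaluate each Lagrange basis at z = 0:
L_0(0) = (1)·(-1)·(-2)/[(-1)·(-3)·(-4)] = -1/6
L_1(0) = (2)·(-1)·(-2)/[(1)·(-2)·(-3)] = 2/3
L_2(0) = (2)·(1)·(-2)/[(3)·(2)·(-1)] = 2/3
L_3(0) = (2)·(1)·(-1)/[(4)·(3)·(1)] = -1/6
Sum: 1·(-1/6) + (-1)·(2/3) + 1·(2/3) + (-19)·(-1/6) = 3

3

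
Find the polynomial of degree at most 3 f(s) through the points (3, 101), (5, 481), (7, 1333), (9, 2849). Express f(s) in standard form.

f(s) = 4s^3 - s^2 + 2s - 4

L_0(s) = (s - 5)(s - 7)(s - 9) / [-48] = -(1/48)s^3 + (7/16)s^2 - (143/48)s + 105/16
L_1(s) = (s - 3)(s - 7)(s - 9) / [16] = (1/16)s^3 - (19/16)s^2 + (111/16)s - 189/16
L_2(s) = (s - 3)(s - 5)(s - 9) / [-16] = -(1/16)s^3 + (17/16)s^2 - (87/16)s + 135/16
L_3(s) = (s - 3)(s - 5)(s - 7) / [48] = (1/48)s^3 - (5/16)s^2 + (71/48)s - 35/16
f(s) = 101·L_0 + 481·L_1 + 1333·L_2 + 2849·L_3
  101·L_0(s) = -(101/48)s^3 + (707/16)s^2 - (14443/48)s + 10605/16
  481·L_1(s) = (481/16)s^3 - (9139/16)s^2 + (53391/16)s - 90909/16
  1333·L_2(s) = -(1333/16)s^3 + (22661/16)s^2 - (115971/16)s + 179955/16
  2849·L_3(s) = (2849/48)s^3 - (14245/16)s^2 + (202279/48)s - 99715/16
Adding term by term: 4s^3 - s^2 + 2s - 4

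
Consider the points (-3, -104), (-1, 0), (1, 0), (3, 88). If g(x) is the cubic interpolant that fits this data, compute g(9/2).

Using Newton's divided-difference form:
g[-3,-1] = (0 - (-104)) / (-1 - (-3)) = 52
g[-1,1] = (0 - 0) / (1 - (-1)) = 0
g[1,3] = (88 - 0) / (3 - 1) = 44
g[-3,-1,1] = (0 - 52) / (1 - (-3)) = -13
g[-1,1,3] = (44 - 0) / (3 - (-1)) = 11
g[-3,-1,1,3] = (11 - (-13)) / (3 - (-3)) = 4
g(9/2) = -104 + 52·(15/2) + (-13)·(15/2)·(11/2) + 4·(15/2)·(11/2)·(7/2) = 1309/4

1309/4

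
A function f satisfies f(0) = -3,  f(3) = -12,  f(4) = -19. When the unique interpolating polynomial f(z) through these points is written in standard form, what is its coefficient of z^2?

-1

The leading coefficient equals the top divided difference f[0,3,4].
f[0,3] = (-12 - (-3)) / (3 - 0) = -3
f[3,4] = (-19 - (-12)) / (4 - 3) = -7
f[0,3,4] = (-7 - (-3)) / (4 - 0) = -1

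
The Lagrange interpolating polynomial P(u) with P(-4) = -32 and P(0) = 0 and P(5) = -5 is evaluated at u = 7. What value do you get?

-21

Evaluate each Lagrange basis at u = 7:
L_0(7) = (7)·(2)/[(-4)·(-9)] = 7/18
L_1(7) = (11)·(2)/[(4)·(-5)] = -11/10
L_2(7) = (11)·(7)/[(9)·(5)] = 77/45
Sum: (-32)·(7/18) + 0 + (-5)·(77/45) = -21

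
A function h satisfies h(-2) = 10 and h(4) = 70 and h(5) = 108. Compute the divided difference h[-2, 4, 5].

h[-2,4] = (70 - 10) / (4 - (-2)) = 10
h[4,5] = (108 - 70) / (5 - 4) = 38
h[-2,4,5] = (38 - 10) / (5 - (-2)) = 4

4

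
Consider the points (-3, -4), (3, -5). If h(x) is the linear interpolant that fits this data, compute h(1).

-14/3

L_0(1) = (-2)/[(-6)] = 1/3
L_1(1) = (4)/[(6)] = 2/3
Sum: (-4)·(1/3) + (-5)·(2/3) = -14/3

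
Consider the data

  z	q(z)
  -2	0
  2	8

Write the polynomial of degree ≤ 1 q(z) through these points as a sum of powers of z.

q(z) = 2z + 4

Build the Lagrange basis polynomials:
L_0(z) = (z - 2) / [-4] = -(1/4)z + 1/2
L_1(z) = (z + 2) / [4] = (1/4)z + 1/2
q(z) = 0·L_0 + 8·L_1
  0·L_0(z) = 0
  8·L_1(z) = 2z + 4
Adding term by term: 2z + 4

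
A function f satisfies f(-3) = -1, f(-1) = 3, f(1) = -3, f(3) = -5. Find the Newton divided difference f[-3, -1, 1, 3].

f[-3,-1] = (3 - (-1)) / (-1 - (-3)) = 2
f[-1,1] = (-3 - 3) / (1 - (-1)) = -3
f[1,3] = (-5 - (-3)) / (3 - 1) = -1
f[-3,-1,1] = (-3 - 2) / (1 - (-3)) = -5/4
f[-1,1,3] = (-1 - (-3)) / (3 - (-1)) = 1/2
f[-3,-1,1,3] = (1/2 - (-5/4)) / (3 - (-3)) = 7/24

7/24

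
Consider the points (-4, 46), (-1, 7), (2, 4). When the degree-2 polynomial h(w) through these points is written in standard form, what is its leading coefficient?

Build the Lagrange basis polynomials:
L_0(w) = (w + 1)(w - 2) / [18] = (1/18)w^2 - (1/18)w - 1/9
L_1(w) = (w + 4)(w - 2) / [-9] = -(1/9)w^2 - (2/9)w + 8/9
L_2(w) = (w + 4)(w + 1) / [18] = (1/18)w^2 + (5/18)w + 2/9
h(w) = 46·L_0 + 7·L_1 + 4·L_2
Only the coefficient of w^2 is needed; take it from each L_i and combine:
46·(1/18) + 7·(-1/9) + 4·(1/18) = 2

2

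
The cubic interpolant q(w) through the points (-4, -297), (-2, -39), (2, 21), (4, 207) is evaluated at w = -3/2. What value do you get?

L_0(-3/2) = (1/2)·(-7/2)·(-11/2)/[(-2)·(-6)·(-8)] = -77/768
L_1(-3/2) = (5/2)·(-7/2)·(-11/2)/[(2)·(-4)·(-6)] = 385/384
L_2(-3/2) = (5/2)·(1/2)·(-11/2)/[(6)·(4)·(-2)] = 55/384
L_3(-3/2) = (5/2)·(1/2)·(-7/2)/[(8)·(6)·(2)] = -35/768
Sum: (-297)·(-77/768) + (-39)·(385/384) + 21·(55/384) + 207·(-35/768) = -63/4

-63/4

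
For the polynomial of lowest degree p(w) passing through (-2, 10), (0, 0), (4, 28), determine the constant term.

Build the Lagrange basis polynomials:
L_0(w) = w(w - 4) / [12] = (1/12)w^2 - (1/3)w
L_1(w) = (w + 2)(w - 4) / [-8] = -(1/8)w^2 + (1/4)w + 1
L_2(w) = (w + 2)w / [24] = (1/24)w^2 + (1/12)w
p(w) = 10·L_0 + 0·L_1 + 28·L_2
Only the constant term is needed; take it from each L_i and combine:
10·(0) + 0·(1) + 28·(0) = 0

0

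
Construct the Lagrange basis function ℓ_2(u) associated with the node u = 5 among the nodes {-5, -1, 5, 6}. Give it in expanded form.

ℓ_2(u) = (u + 5)(u + 1)(u - 6) / [(10)·(6)·(-1)]
       = (u^3 - 31u - 30) / (-60)

ℓ_2(u) = -(1/60)u^3 + (31/60)u + 1/2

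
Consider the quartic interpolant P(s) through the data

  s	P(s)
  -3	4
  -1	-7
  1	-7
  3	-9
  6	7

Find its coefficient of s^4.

13/240

The leading coefficient equals the top divided difference P[-3,-1,1,3,6].
P[-3,-1] = (-7 - 4) / (-1 - (-3)) = -11/2
P[-1,1] = (-7 - (-7)) / (1 - (-1)) = 0
P[1,3] = (-9 - (-7)) / (3 - 1) = -1
P[3,6] = (7 - (-9)) / (6 - 3) = 16/3
P[-3,-1,1] = (0 - (-11/2)) / (1 - (-3)) = 11/8
P[-1,1,3] = (-1 - 0) / (3 - (-1)) = -1/4
P[1,3,6] = (16/3 - (-1)) / (6 - 1) = 19/15
P[-3,-1,1,3] = (-1/4 - 11/8) / (3 - (-3)) = -13/48
P[-1,1,3,6] = (19/15 - (-1/4)) / (6 - (-1)) = 13/60
P[-3,-1,1,3,6] = (13/60 - (-13/48)) / (6 - (-3)) = 13/240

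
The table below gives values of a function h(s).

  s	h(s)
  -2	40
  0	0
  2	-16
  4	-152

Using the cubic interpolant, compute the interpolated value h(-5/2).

L_0(-5/2) = (-5/2)·(-9/2)·(-13/2)/[(-2)·(-4)·(-6)] = 195/128
L_1(-5/2) = (-1/2)·(-9/2)·(-13/2)/[(2)·(-2)·(-4)] = -117/128
L_2(-5/2) = (-1/2)·(-5/2)·(-13/2)/[(4)·(2)·(-2)] = 65/128
L_3(-5/2) = (-1/2)·(-5/2)·(-9/2)/[(6)·(4)·(2)] = -15/128
Sum: 40·(195/128) + 0 + (-16)·(65/128) + (-152)·(-15/128) = 565/8

565/8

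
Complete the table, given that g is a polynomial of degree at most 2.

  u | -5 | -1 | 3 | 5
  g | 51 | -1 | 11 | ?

41

The 3 known values determine g uniquely (degree ≤ 2).
Evaluate each Lagrange basis at u = 5:
L_0(5) = (6)·(2)/[(-4)·(-8)] = 3/8
L_1(5) = (10)·(2)/[(4)·(-4)] = -5/4
L_2(5) = (10)·(6)/[(8)·(4)] = 15/8
Sum: 51·(3/8) + (-1)·(-5/4) + 11·(15/8) = 41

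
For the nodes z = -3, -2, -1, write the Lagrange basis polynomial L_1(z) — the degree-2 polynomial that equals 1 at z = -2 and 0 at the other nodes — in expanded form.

L_1(z) = (z + 3)(z + 1) / [(1)·(-1)]
       = (z^2 + 4z + 3) / (-1)

L_1(z) = -z^2 - 4z - 3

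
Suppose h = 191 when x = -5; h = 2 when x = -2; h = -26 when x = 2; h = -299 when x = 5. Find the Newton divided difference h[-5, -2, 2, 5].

h[-5,-2] = (2 - 191) / (-2 - (-5)) = -63
h[-2,2] = (-26 - 2) / (2 - (-2)) = -7
h[2,5] = (-299 - (-26)) / (5 - 2) = -91
h[-5,-2,2] = (-7 - (-63)) / (2 - (-5)) = 8
h[-2,2,5] = (-91 - (-7)) / (5 - (-2)) = -12
h[-5,-2,2,5] = (-12 - 8) / (5 - (-5)) = -2

-2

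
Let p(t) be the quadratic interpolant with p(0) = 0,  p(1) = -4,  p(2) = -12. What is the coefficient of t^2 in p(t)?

-2

The leading coefficient equals the top divided difference p[0,1,2].
p[0,1] = (-4 - 0) / (1 - 0) = -4
p[1,2] = (-12 - (-4)) / (2 - 1) = -8
p[0,1,2] = (-8 - (-4)) / (2 - 0) = -2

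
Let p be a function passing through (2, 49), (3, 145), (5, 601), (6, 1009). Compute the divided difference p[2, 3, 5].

44

p[2,3] = (145 - 49) / (3 - 2) = 96
p[3,5] = (601 - 145) / (5 - 3) = 228
p[2,3,5] = (228 - 96) / (5 - 2) = 44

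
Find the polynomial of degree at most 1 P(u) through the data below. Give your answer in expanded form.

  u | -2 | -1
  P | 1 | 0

P(u) = -u - 1

Build the Lagrange basis polynomials:
L_0(u) = (u + 1) / [-1] = -u - 1
L_1(u) = (u + 2) / [1] = u + 2
P(u) = 1·L_0 + 0·L_1
  1·L_0(u) = -u - 1
  0·L_1(u) = 0
Adding term by term: -u - 1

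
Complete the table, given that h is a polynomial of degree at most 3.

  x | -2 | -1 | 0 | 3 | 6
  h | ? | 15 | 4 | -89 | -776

The 4 known values determine h uniquely (degree ≤ 3).
Evaluate each Lagrange basis at x = -2:
L_0(-2) = (-2)·(-5)·(-8)/[(-1)·(-4)·(-7)] = 20/7
L_1(-2) = (-1)·(-5)·(-8)/[(1)·(-3)·(-6)] = -20/9
L_2(-2) = (-1)·(-2)·(-8)/[(4)·(3)·(-3)] = 4/9
L_3(-2) = (-1)·(-2)·(-5)/[(7)·(6)·(3)] = -5/63
Sum: 15·(20/7) + 4·(-20/9) + (-89)·(4/9) + (-776)·(-5/63) = 56

56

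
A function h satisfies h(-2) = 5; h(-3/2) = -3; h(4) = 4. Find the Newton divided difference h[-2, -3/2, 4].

95/33

h[-2,-3/2] = (-3 - 5) / (-3/2 - (-2)) = -16
h[-3/2,4] = (4 - (-3)) / (4 - (-3/2)) = 14/11
h[-2,-3/2,4] = (14/11 - (-16)) / (4 - (-2)) = 95/33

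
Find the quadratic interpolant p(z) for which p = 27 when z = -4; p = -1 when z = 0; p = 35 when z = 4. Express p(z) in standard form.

L_0(z) = z(z - 4) / [32] = (1/32)z^2 - (1/8)z
L_1(z) = (z + 4)(z - 4) / [-16] = -(1/16)z^2 + 1
L_2(z) = (z + 4)z / [32] = (1/32)z^2 + (1/8)z
p(z) = 27·L_0 + (-1)·L_1 + 35·L_2
  27·L_0(z) = (27/32)z^2 - (27/8)z
  (-1)·L_1(z) = (1/16)z^2 - 1
  35·L_2(z) = (35/32)z^2 + (35/8)z
Adding term by term: 2z^2 + z - 1

p(z) = 2z^2 + z - 1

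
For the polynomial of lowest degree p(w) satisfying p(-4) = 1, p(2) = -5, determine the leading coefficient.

L_0(w) = (w - 2) / [-6] = -(1/6)w + 1/3
L_1(w) = (w + 4) / [6] = (1/6)w + 2/3
p(w) = 1·L_0 + (-5)·L_1
Only the coefficient of w is needed; take it from each L_i and combine:
1·(-1/6) + (-5)·(1/6) = -1

-1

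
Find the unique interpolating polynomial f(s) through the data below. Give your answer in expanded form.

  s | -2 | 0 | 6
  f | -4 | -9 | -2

L_0(s) = s(s - 6) / [16] = (1/16)s^2 - (3/8)s
L_1(s) = (s + 2)(s - 6) / [-12] = -(1/12)s^2 + (1/3)s + 1
L_2(s) = (s + 2)s / [48] = (1/48)s^2 + (1/24)s
f(s) = (-4)·L_0 + (-9)·L_1 + (-2)·L_2
  (-4)·L_0(s) = -(1/4)s^2 + (3/2)s
  (-9)·L_1(s) = (3/4)s^2 - 3s - 9
  (-2)·L_2(s) = -(1/24)s^2 - (1/12)s
Adding term by term: (11/24)s^2 - (19/12)s - 9

f(s) = (11/24)s^2 - (19/12)s - 9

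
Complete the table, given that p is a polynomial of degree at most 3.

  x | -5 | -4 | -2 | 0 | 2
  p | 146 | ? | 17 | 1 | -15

The 4 known values determine p uniquely (degree ≤ 3).
L_0(-4) = (-2)·(-4)·(-6)/[(-3)·(-5)·(-7)] = 16/35
L_1(-4) = (1)·(-4)·(-6)/[(3)·(-2)·(-4)] = 1
L_2(-4) = (1)·(-2)·(-6)/[(5)·(2)·(-2)] = -3/5
L_3(-4) = (1)·(-2)·(-4)/[(7)·(4)·(2)] = 1/7
Sum: 146·(16/35) + 17·(1) + 1·(-3/5) + (-15)·(1/7) = 81

81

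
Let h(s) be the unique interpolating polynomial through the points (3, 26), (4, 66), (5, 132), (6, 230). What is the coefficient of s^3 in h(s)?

1

L_0(s) = (s - 4)(s - 5)(s - 6) / [-6] = -(1/6)s^3 + (5/2)s^2 - (37/3)s + 20
L_1(s) = (s - 3)(s - 5)(s - 6) / [2] = (1/2)s^3 - 7s^2 + (63/2)s - 45
L_2(s) = (s - 3)(s - 4)(s - 6) / [-2] = -(1/2)s^3 + (13/2)s^2 - 27s + 36
L_3(s) = (s - 3)(s - 4)(s - 5) / [6] = (1/6)s^3 - 2s^2 + (47/6)s - 10
h(s) = 26·L_0 + 66·L_1 + 132·L_2 + 230·L_3
Only the coefficient of s^3 is needed; take it from each L_i and combine:
26·(-1/6) + 66·(1/2) + 132·(-1/2) + 230·(1/6) = 1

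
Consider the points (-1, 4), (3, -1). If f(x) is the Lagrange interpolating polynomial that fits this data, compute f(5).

-7/2

L_0(5) = (2)/[(-4)] = -1/2
L_1(5) = (6)/[(4)] = 3/2
Sum: 4·(-1/2) + (-1)·(3/2) = -7/2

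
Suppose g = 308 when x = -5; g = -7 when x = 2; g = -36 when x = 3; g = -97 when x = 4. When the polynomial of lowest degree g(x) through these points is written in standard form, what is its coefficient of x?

L_0(x) = (x - 2)(x - 3)(x - 4) / [-504] = -(1/504)x^3 + (1/56)x^2 - (13/252)x + 1/21
L_1(x) = (x + 5)(x - 3)(x - 4) / [14] = (1/14)x^3 - (1/7)x^2 - (23/14)x + 30/7
L_2(x) = (x + 5)(x - 2)(x - 4) / [-8] = -(1/8)x^3 + (1/8)x^2 + (11/4)x - 5
L_3(x) = (x + 5)(x - 2)(x - 3) / [18] = (1/18)x^3 - (19/18)x + 5/3
g(x) = 308·L_0 + (-7)·L_1 + (-36)·L_2 + (-97)·L_3
Only the coefficient of x is needed; take it from each L_i and combine:
308·(-13/252) + (-7)·(-23/14) + (-36)·(11/4) + (-97)·(-19/18) = -1

-1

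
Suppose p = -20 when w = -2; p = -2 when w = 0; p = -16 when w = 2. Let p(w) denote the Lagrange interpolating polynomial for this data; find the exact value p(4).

-62

Evaluate each Lagrange basis at w = 4:
L_0(4) = (4)·(2)/[(-2)·(-4)] = 1
L_1(4) = (6)·(2)/[(2)·(-2)] = -3
L_2(4) = (6)·(4)/[(4)·(2)] = 3
Sum: (-20)·(1) + (-2)·(-3) + (-16)·(3) = -62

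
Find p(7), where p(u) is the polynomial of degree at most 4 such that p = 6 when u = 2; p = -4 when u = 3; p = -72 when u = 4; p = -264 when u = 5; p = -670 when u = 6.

-1404

L_0(7) = (4)·(3)·(2)·(1)/[(-1)·(-2)·(-3)·(-4)] = 1
L_1(7) = (5)·(3)·(2)·(1)/[(1)·(-1)·(-2)·(-3)] = -5
L_2(7) = (5)·(4)·(2)·(1)/[(2)·(1)·(-1)·(-2)] = 10
L_3(7) = (5)·(4)·(3)·(1)/[(3)·(2)·(1)·(-1)] = -10
L_4(7) = (5)·(4)·(3)·(2)/[(4)·(3)·(2)·(1)] = 5
Sum: 6·(1) + (-4)·(-5) + (-72)·(10) + (-264)·(-10) + (-670)·(5) = -1404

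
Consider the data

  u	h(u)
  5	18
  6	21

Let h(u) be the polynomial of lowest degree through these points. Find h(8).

27

Evaluate each Lagrange basis at u = 8:
L_0(8) = (2)/[(-1)] = -2
L_1(8) = (3)/[(1)] = 3
Sum: 18·(-2) + 21·(3) = 27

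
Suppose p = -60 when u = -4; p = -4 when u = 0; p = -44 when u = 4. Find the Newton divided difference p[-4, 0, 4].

-3

p[-4,0] = (-4 - (-60)) / (0 - (-4)) = 14
p[0,4] = (-44 - (-4)) / (4 - 0) = -10
p[-4,0,4] = (-10 - 14) / (4 - (-4)) = -3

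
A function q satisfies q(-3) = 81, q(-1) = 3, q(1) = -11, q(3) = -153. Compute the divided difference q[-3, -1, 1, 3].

-4

q[-3,-1] = (3 - 81) / (-1 - (-3)) = -39
q[-1,1] = (-11 - 3) / (1 - (-1)) = -7
q[1,3] = (-153 - (-11)) / (3 - 1) = -71
q[-3,-1,1] = (-7 - (-39)) / (1 - (-3)) = 8
q[-1,1,3] = (-71 - (-7)) / (3 - (-1)) = -16
q[-3,-1,1,3] = (-16 - 8) / (3 - (-3)) = -4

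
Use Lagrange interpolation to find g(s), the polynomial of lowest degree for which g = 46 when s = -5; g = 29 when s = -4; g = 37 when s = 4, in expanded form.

Build the Lagrange basis polynomials:
L_0(s) = (s + 4)(s - 4) / [9] = (1/9)s^2 - 16/9
L_1(s) = (s + 5)(s - 4) / [-8] = -(1/8)s^2 - (1/8)s + 5/2
L_2(s) = (s + 5)(s + 4) / [72] = (1/72)s^2 + (1/8)s + 5/18
g(s) = 46·L_0 + 29·L_1 + 37·L_2
  46·L_0(s) = (46/9)s^2 - 736/9
  29·L_1(s) = -(29/8)s^2 - (29/8)s + 145/2
  37·L_2(s) = (37/72)s^2 + (37/8)s + 185/18
Adding term by term: 2s^2 + s + 1

g(s) = 2s^2 + s + 1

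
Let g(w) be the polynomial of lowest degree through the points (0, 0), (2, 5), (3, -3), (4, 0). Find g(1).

21/2

Using Newton's divided-difference form:
g[0,2] = (5 - 0) / (2 - 0) = 5/2
g[2,3] = (-3 - 5) / (3 - 2) = -8
g[3,4] = (0 - (-3)) / (4 - 3) = 3
g[0,2,3] = (-8 - 5/2) / (3 - 0) = -7/2
g[2,3,4] = (3 - (-8)) / (4 - 2) = 11/2
g[0,2,3,4] = (11/2 - (-7/2)) / (4 - 0) = 9/4
g(1) = 0 + (5/2)·(1) + (-7/2)·(1)·(-1) + (9/4)·(1)·(-1)·(-2) = 21/2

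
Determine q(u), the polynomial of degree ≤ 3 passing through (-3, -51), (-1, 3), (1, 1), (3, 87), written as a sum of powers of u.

q(u) = 3u^3 + 2u^2 - 4u

L_0(u) = (u + 1)(u - 1)(u - 3) / [-48] = -(1/48)u^3 + (1/16)u^2 + (1/48)u - 1/16
L_1(u) = (u + 3)(u - 1)(u - 3) / [16] = (1/16)u^3 - (1/16)u^2 - (9/16)u + 9/16
L_2(u) = (u + 3)(u + 1)(u - 3) / [-16] = -(1/16)u^3 - (1/16)u^2 + (9/16)u + 9/16
L_3(u) = (u + 3)(u + 1)(u - 1) / [48] = (1/48)u^3 + (1/16)u^2 - (1/48)u - 1/16
q(u) = (-51)·L_0 + 3·L_1 + 1·L_2 + 87·L_3
  (-51)·L_0(u) = (17/16)u^3 - (51/16)u^2 - (17/16)u + 51/16
  3·L_1(u) = (3/16)u^3 - (3/16)u^2 - (27/16)u + 27/16
  1·L_2(u) = -(1/16)u^3 - (1/16)u^2 + (9/16)u + 9/16
  87·L_3(u) = (29/16)u^3 + (87/16)u^2 - (29/16)u - 87/16
Adding term by term: 3u^3 + 2u^2 - 4u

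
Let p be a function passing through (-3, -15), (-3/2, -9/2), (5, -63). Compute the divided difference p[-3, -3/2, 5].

p[-3,-3/2] = (-9/2 - (-15)) / (-3/2 - (-3)) = 7
p[-3/2,5] = (-63 - (-9/2)) / (5 - (-3/2)) = -9
p[-3,-3/2,5] = (-9 - 7) / (5 - (-3)) = -2

-2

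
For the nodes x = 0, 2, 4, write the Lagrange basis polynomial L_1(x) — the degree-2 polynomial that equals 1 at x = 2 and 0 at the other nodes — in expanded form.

L_1(x) = x(x - 4) / [(2)·(-2)]
       = (x^2 - 4x) / (-4)

L_1(x) = -(1/4)x^2 + x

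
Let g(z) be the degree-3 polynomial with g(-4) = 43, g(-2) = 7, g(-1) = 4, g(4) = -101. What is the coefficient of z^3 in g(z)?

L_0(z) = (z + 2)(z + 1)(z - 4) / [-48] = -(1/48)z^3 + (1/48)z^2 + (5/24)z + 1/6
L_1(z) = (z + 4)(z + 1)(z - 4) / [12] = (1/12)z^3 + (1/12)z^2 - (4/3)z - 4/3
L_2(z) = (z + 4)(z + 2)(z - 4) / [-15] = -(1/15)z^3 - (2/15)z^2 + (16/15)z + 32/15
L_3(z) = (z + 4)(z + 2)(z + 1) / [240] = (1/240)z^3 + (7/240)z^2 + (7/120)z + 1/30
g(z) = 43·L_0 + 7·L_1 + 4·L_2 + (-101)·L_3
Only the coefficient of z^3 is needed; take it from each L_i and combine:
43·(-1/48) + 7·(1/12) + 4·(-1/15) + (-101)·(1/240) = -1

-1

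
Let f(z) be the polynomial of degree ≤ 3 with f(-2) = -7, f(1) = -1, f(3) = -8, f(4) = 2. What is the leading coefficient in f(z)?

L_0(z) = (z - 1)(z - 3)(z - 4) / [-90] = -(1/90)z^3 + (4/45)z^2 - (19/90)z + 2/15
L_1(z) = (z + 2)(z - 3)(z - 4) / [18] = (1/18)z^3 - (5/18)z^2 - (1/9)z + 4/3
L_2(z) = (z + 2)(z - 1)(z - 4) / [-10] = -(1/10)z^3 + (3/10)z^2 + (3/5)z - 4/5
L_3(z) = (z + 2)(z - 1)(z - 3) / [18] = (1/18)z^3 - (1/9)z^2 - (5/18)z + 1/3
f(z) = (-7)·L_0 + (-1)·L_1 + (-8)·L_2 + 2·L_3
Only the coefficient of z^3 is needed; take it from each L_i and combine:
(-7)·(-1/90) + (-1)·(1/18) + (-8)·(-1/10) + 2·(1/18) = 14/15

14/15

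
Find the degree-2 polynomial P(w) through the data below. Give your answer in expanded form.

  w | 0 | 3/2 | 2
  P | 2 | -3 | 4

Build the Lagrange basis polynomials:
L_0(w) = (w - 3/2)(w - 2) / [3] = (1/3)w^2 - (7/6)w + 1
L_1(w) = w(w - 2) / [-3/4] = -(4/3)w^2 + (8/3)w
L_2(w) = w(w - 3/2) / [1] = w^2 - (3/2)w
P(w) = 2·L_0 + (-3)·L_1 + 4·L_2
  2·L_0(w) = (2/3)w^2 - (7/3)w + 2
  (-3)·L_1(w) = 4w^2 - 8w
  4·L_2(w) = 4w^2 - 6w
Adding term by term: (26/3)w^2 - (49/3)w + 2

P(w) = (26/3)w^2 - (49/3)w + 2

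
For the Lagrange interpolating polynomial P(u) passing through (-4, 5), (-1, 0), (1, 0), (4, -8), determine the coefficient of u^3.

The leading coefficient equals the top divided difference P[-4,-1,1,4].
P[-4,-1] = (0 - 5) / (-1 - (-4)) = -5/3
P[-1,1] = (0 - 0) / (1 - (-1)) = 0
P[1,4] = (-8 - 0) / (4 - 1) = -8/3
P[-4,-1,1] = (0 - (-5/3)) / (1 - (-4)) = 1/3
P[-1,1,4] = (-8/3 - 0) / (4 - (-1)) = -8/15
P[-4,-1,1,4] = (-8/15 - 1/3) / (4 - (-4)) = -13/120

-13/120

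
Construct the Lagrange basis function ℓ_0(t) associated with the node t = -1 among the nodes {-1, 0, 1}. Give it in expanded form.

ℓ_0(t) = (1/2)t^2 - (1/2)t

ℓ_0(t) = t(t - 1) / [(-1)·(-2)]
       = (t^2 - t) / (2)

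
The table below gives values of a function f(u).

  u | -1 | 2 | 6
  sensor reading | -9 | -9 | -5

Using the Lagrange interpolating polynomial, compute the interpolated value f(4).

Evaluate each Lagrange basis at u = 4:
L_0(4) = (2)·(-2)/[(-3)·(-7)] = -4/21
L_1(4) = (5)·(-2)/[(3)·(-4)] = 5/6
L_2(4) = (5)·(2)/[(7)·(4)] = 5/14
Sum: (-9)·(-4/21) + (-9)·(5/6) + (-5)·(5/14) = -53/7

-53/7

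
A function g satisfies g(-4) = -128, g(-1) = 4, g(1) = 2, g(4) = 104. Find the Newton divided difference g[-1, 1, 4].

g[-1,1] = (2 - 4) / (1 - (-1)) = -1
g[1,4] = (104 - 2) / (4 - 1) = 34
g[-1,1,4] = (34 - (-1)) / (4 - (-1)) = 7

7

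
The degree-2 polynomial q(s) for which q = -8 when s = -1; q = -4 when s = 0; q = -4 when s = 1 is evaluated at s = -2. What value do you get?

Using Newton's divided-difference form:
q[-1,0] = (-4 - (-8)) / (0 - (-1)) = 4
q[0,1] = (-4 - (-4)) / (1 - 0) = 0
q[-1,0,1] = (0 - 4) / (1 - (-1)) = -2
q(-2) = -8 + 4·(-1) + (-2)·(-1)·(-2) = -16

-16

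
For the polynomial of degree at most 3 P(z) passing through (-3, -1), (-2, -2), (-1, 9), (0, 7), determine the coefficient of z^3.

Build the Lagrange basis polynomials:
L_0(z) = (z + 2)(z + 1)z / [-6] = -(1/6)z^3 - (1/2)z^2 - (1/3)z
L_1(z) = (z + 3)(z + 1)z / [2] = (1/2)z^3 + 2z^2 + (3/2)z
L_2(z) = (z + 3)(z + 2)z / [-2] = -(1/2)z^3 - (5/2)z^2 - 3z
L_3(z) = (z + 3)(z + 2)(z + 1) / [6] = (1/6)z^3 + z^2 + (11/6)z + 1
P(z) = (-1)·L_0 + (-2)·L_1 + 9·L_2 + 7·L_3
Only the coefficient of z^3 is needed; take it from each L_i and combine:
(-1)·(-1/6) + (-2)·(1/2) + 9·(-1/2) + 7·(1/6) = -25/6

-25/6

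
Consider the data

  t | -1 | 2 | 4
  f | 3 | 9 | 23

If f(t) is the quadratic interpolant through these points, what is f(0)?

Using Newton's divided-difference form:
f[-1,2] = (9 - 3) / (2 - (-1)) = 2
f[2,4] = (23 - 9) / (4 - 2) = 7
f[-1,2,4] = (7 - 2) / (4 - (-1)) = 1
f(0) = 3 + 2·(1) + 1·(1)·(-2) = 3

3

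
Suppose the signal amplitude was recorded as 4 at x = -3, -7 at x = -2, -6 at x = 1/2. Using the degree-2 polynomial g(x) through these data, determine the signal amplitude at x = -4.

753/35

Using Newton's divided-difference form:
g[-3,-2] = (-7 - 4) / (-2 - (-3)) = -11
g[-2,1/2] = (-6 - (-7)) / (1/2 - (-2)) = 2/5
g[-3,-2,1/2] = (2/5 - (-11)) / (1/2 - (-3)) = 114/35
g(-4) = 4 + (-11)·(-1) + (114/35)·(-1)·(-2) = 753/35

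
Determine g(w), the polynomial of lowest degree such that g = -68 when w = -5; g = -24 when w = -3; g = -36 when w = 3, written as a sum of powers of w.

Newton's divided differences:
g[-5,-3] = (-24 - (-68)) / (-3 - (-5)) = 22
g[-3,3] = (-36 - (-24)) / (3 - (-3)) = -2
g[-5,-3,3] = (-2 - 22) / (3 - (-5)) = -3
g(w) = -68 + 22·(w + 5) + (-3)·(w + 5)(w + 3)
Expanding: g(w) = -3w^2 - 2w - 3

g(w) = -3w^2 - 2w - 3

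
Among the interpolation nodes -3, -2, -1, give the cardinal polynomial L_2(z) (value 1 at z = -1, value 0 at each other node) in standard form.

L_2(z) = (z + 3)(z + 2) / [(2)·(1)]
       = (z^2 + 5z + 6) / (2)

L_2(z) = (1/2)z^2 + (5/2)z + 3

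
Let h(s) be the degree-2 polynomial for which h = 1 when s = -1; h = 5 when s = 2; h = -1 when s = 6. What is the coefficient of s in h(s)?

L_0(s) = (s - 2)(s - 6) / [21] = (1/21)s^2 - (8/21)s + 4/7
L_1(s) = (s + 1)(s - 6) / [-12] = -(1/12)s^2 + (5/12)s + 1/2
L_2(s) = (s + 1)(s - 2) / [28] = (1/28)s^2 - (1/28)s - 1/14
h(s) = 1·L_0 + 5·L_1 + (-1)·L_2
Only the coefficient of s is needed; take it from each L_i and combine:
1·(-8/21) + 5·(5/12) + (-1)·(-1/28) = 73/42

73/42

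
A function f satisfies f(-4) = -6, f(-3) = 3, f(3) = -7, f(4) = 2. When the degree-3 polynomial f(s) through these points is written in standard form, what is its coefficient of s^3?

L_0(s) = (s + 3)(s - 3)(s - 4) / [-56] = -(1/56)s^3 + (1/14)s^2 + (9/56)s - 9/14
L_1(s) = (s + 4)(s - 3)(s - 4) / [42] = (1/42)s^3 - (1/14)s^2 - (8/21)s + 8/7
L_2(s) = (s + 4)(s + 3)(s - 4) / [-42] = -(1/42)s^3 - (1/14)s^2 + (8/21)s + 8/7
L_3(s) = (s + 4)(s + 3)(s - 3) / [56] = (1/56)s^3 + (1/14)s^2 - (9/56)s - 9/14
f(s) = (-6)·L_0 + 3·L_1 + (-7)·L_2 + 2·L_3
Only the coefficient of s^3 is needed; take it from each L_i and combine:
(-6)·(-1/56) + 3·(1/42) + (-7)·(-1/42) + 2·(1/56) = 8/21

8/21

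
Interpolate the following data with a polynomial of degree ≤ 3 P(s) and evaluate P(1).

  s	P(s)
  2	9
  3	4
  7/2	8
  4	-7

L_0(1) = (-2)·(-5/2)·(-3)/[(-1)·(-3/2)·(-2)] = 5
L_1(1) = (-1)·(-5/2)·(-3)/[(1)·(-1/2)·(-1)] = -15
L_2(1) = (-1)·(-2)·(-3)/[(3/2)·(1/2)·(-1/2)] = 16
L_3(1) = (-1)·(-2)·(-5/2)/[(2)·(1)·(1/2)] = -5
Sum: 9·(5) + 4·(-15) + 8·(16) + (-7)·(-5) = 148

148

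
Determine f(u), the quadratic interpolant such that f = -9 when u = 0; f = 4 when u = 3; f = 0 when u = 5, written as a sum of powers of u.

f(u) = -(19/15)u^2 + (122/15)u - 9

Newton's divided differences:
f[0,3] = (4 - (-9)) / (3 - 0) = 13/3
f[3,5] = (0 - 4) / (5 - 3) = -2
f[0,3,5] = (-2 - 13/3) / (5 - 0) = -19/15
f(u) = -9 + (13/3)·u + (-19/15)·u(u - 3)
Expanding: f(u) = -(19/15)u^2 + (122/15)u - 9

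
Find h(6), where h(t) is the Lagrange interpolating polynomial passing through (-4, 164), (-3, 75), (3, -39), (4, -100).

Evaluate each Lagrange basis at t = 6:
L_0(6) = (9)·(3)·(2)/[(-1)·(-7)·(-8)] = -27/28
L_1(6) = (10)·(3)·(2)/[(1)·(-6)·(-7)] = 10/7
L_2(6) = (10)·(9)·(2)/[(7)·(6)·(-1)] = -30/7
L_3(6) = (10)·(9)·(3)/[(8)·(7)·(1)] = 135/28
Sum: 164·(-27/28) + 75·(10/7) + (-39)·(-30/7) + (-100)·(135/28) = -366

-366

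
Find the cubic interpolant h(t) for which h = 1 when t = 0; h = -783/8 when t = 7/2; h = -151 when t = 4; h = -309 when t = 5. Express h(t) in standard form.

L_0(t) = (t - 7/2)(t - 4)(t - 5) / [-70] = -(1/70)t^3 + (5/28)t^2 - (103/140)t + 1
L_1(t) = t(t - 4)(t - 5) / [21/8] = (8/21)t^3 - (24/7)t^2 + (160/21)t
L_2(t) = t(t - 7/2)(t - 5) / [-2] = -(1/2)t^3 + (17/4)t^2 - (35/4)t
L_3(t) = t(t - 7/2)(t - 4) / [15/2] = (2/15)t^3 - t^2 + (28/15)t
h(t) = 1·L_0 + (-783/8)·L_1 + (-151)·L_2 + (-309)·L_3
  1·L_0(t) = -(1/70)t^3 + (5/28)t^2 - (103/140)t + 1
  (-783/8)·L_1(t) = -(261/7)t^3 + (2349/7)t^2 - (5220/7)t
  (-151)·L_2(t) = (151/2)t^3 - (2567/4)t^2 + (5285/4)t
  (-309)·L_3(t) = -(206/5)t^3 + 309t^2 - (2884/5)t
Adding term by term: -3t^3 + 3t^2 - 2t + 1

h(t) = -3t^3 + 3t^2 - 2t + 1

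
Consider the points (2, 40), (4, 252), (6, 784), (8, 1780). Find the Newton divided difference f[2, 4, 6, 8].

f[2,4] = (252 - 40) / (4 - 2) = 106
f[4,6] = (784 - 252) / (6 - 4) = 266
f[6,8] = (1780 - 784) / (8 - 6) = 498
f[2,4,6] = (266 - 106) / (6 - 2) = 40
f[4,6,8] = (498 - 266) / (8 - 4) = 58
f[2,4,6,8] = (58 - 40) / (8 - 2) = 3

3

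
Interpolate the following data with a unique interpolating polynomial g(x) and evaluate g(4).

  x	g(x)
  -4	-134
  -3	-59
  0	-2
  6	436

130

L_0(4) = (7)·(4)·(-2)/[(-1)·(-4)·(-10)] = 7/5
L_1(4) = (8)·(4)·(-2)/[(1)·(-3)·(-9)] = -64/27
L_2(4) = (8)·(7)·(-2)/[(4)·(3)·(-6)] = 14/9
L_3(4) = (8)·(7)·(4)/[(10)·(9)·(6)] = 56/135
Sum: (-134)·(7/5) + (-59)·(-64/27) + (-2)·(14/9) + 436·(56/135) = 130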